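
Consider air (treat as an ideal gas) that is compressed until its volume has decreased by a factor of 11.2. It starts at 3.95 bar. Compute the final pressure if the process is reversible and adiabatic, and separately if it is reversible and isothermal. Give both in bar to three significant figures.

For a diatomic ideal gas γ = 7/5.
Isothermal: P₂ = P₁(V₁/V₂) = 3.95×11.2 = 44.24 bar.
Adiabatic: P₂ = P₁(V₁/V₂)^γ = 3.95×11.2^(7/5) = 116.3 bar.

adiabatic: 116 bar; isothermal: 44.2 bar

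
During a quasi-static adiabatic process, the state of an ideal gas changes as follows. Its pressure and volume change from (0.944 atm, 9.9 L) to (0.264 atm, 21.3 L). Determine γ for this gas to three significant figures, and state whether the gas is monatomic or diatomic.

γ ≈ 1.66; monatomic

PV^γ = const ⇒ γ = ln(P₂/P₁) / ln(V₁/V₂).
γ = ln(0.264/0.944) / ln(9.9/21.3) = 1.663.
γ ≈ 1.66 is close to 5/3, so the gas is monatomic.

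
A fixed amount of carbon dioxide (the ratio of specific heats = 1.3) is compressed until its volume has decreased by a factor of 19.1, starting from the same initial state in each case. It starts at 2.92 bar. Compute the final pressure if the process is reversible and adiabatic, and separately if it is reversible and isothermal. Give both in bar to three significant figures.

adiabatic: 135 bar; isothermal: 55.8 bar

Isothermal: P₂ = P₁(V₁/V₂) = 2.92×19.1 = 55.77 bar.
Adiabatic: P₂ = P₁(V₁/V₂)^γ = 2.92×19.1^(1.3) = 135.1 bar.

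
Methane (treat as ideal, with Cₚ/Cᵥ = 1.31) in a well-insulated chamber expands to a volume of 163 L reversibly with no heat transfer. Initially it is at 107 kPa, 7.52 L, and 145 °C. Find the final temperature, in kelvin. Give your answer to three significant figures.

T₂ ≈ 161 K

Adiabatic: T₁V₁^(γ−1) = T₂V₂^(γ−1) ⇒ T₂ = T₁ (V₁/V₂)^(γ−1).
T₁ = 145 °C = 418.1 K.
T₂ = 418.1 × (7.52/163)^(0.31) = 161.1 K.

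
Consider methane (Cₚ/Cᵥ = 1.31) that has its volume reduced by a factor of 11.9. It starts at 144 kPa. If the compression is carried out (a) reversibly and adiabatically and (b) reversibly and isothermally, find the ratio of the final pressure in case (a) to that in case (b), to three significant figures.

Isothermal: P_b = P₁(V₁/V₂) = 144×11.9.
Adiabatic: P_a = P₁(V₁/V₂)^γ = 144×11.9^(1.31).
P_a/P_b = (V₁/V₂)^(γ−1) = 11.9^(0.31) = 2.155.

P_adiabatic / P_isothermal ≈ 2.15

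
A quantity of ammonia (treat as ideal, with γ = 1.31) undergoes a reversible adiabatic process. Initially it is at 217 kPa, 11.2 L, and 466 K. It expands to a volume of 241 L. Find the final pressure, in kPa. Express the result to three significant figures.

P₂ ≈ 3.89 kPa

Since PV^γ is constant along a reversible adiabat, P₂ = P₁ (V₁/V₂)^γ.
P₂ = 217 × (11.2/241)^(1.31) = 3.895 kPa.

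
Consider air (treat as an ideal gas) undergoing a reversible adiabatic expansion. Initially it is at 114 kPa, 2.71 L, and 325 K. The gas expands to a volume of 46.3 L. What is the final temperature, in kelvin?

Adiabatic: T₁V₁^(γ−1) = T₂V₂^(γ−1) ⇒ T₂ = T₁ (V₁/V₂)^(γ−1).
γ = 7/5 for a diatomic ideal gas.
T₂ = 325 × (2.71/46.3)^(2/5) = 104.4 K.

T₂ ≈ 104 K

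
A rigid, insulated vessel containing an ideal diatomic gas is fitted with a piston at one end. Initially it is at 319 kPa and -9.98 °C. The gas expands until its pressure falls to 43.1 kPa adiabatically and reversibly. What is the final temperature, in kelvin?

Along an adiabat T P^((1−γ)/γ) is constant, so T₂ = T₁ (P₂/P₁)^((γ−1)/γ).
For a diatomic ideal gas γ = 7/5, so (γ−1)/γ = 2/7.
T₁ = -9.98 °C = 263.2 K.
T₂ = 263.2 × (43.1/319)^(2/7) = 148.5 K.

T₂ ≈ 149 K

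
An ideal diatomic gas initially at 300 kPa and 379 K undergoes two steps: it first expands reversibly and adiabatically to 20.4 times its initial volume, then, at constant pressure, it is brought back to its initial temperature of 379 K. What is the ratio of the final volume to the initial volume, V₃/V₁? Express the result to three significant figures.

For a diatomic ideal gas γ = 7/5.
Adiabatic step: V₂/V₁ = 20.4; T₂ = T₁·(1/20.4)^(2/5) = 113.4 K.
Isobaric step: V₃/V₂ = T₃/T₂ = 379/113.4.
V₃/V₁ = (V₂/V₁)(V₃/V₂) = 20.4 × (379/113.4) = 68.15.

V₃/V₁ ≈ 68.2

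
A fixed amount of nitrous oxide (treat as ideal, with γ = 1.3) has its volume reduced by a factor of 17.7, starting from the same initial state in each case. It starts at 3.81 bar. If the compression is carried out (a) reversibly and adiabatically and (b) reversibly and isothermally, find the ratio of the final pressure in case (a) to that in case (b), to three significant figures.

P_adiabatic / P_isothermal ≈ 2.37

Isothermal: P_b = P₁(V₁/V₂) = 3.81×17.7.
Adiabatic: P_a = P₁(V₁/V₂)^γ = 3.81×17.7^(1.3).
P_a/P_b = (V₁/V₂)^(γ−1) = 17.7^(0.3) = 2.368.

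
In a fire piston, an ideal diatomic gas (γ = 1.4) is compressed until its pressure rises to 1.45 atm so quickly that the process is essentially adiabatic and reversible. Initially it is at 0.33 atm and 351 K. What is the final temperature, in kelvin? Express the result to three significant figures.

T₂ ≈ 536 K

Adiabatic: T₂/T₁ = (P₂/P₁)^((γ−1)/γ).
T₂ = 351 × (1.45/0.33)^(0.286) = 535.8 K.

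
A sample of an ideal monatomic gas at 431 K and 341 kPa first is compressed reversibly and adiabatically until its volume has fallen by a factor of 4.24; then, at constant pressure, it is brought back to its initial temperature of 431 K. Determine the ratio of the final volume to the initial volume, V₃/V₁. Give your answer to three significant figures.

V₃/V₁ ≈ 0.0900

For a monatomic ideal gas γ = 5/3.
Adiabatic step: V₂/V₁ = 0.2358; T₂ = T₁·4.24^(2/3) = 1129 K.
Isobaric step: V₃/V₂ = T₃/T₂ = 431/1129.
V₃/V₁ = (V₂/V₁)(V₃/V₂) = 0.2358 × (431/1129) = 0.09003.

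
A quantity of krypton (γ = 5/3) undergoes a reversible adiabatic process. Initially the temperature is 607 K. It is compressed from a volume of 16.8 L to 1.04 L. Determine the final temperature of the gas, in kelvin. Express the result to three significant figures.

T₂ ≈ 3880 K

Adiabatic: T₁V₁^(γ−1) = T₂V₂^(γ−1) ⇒ T₂ = T₁ (V₁/V₂)^(γ−1).
T₂ = 607 × (16.8/1.04)^(2/3) = 3879 K.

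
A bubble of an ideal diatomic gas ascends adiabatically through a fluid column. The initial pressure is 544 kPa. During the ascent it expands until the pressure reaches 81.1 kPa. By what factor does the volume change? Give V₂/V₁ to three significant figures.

From PV^γ = const, V₂/V₁ = (P₁/P₂)^(1/γ).
For a diatomic ideal gas γ = 7/5.
V₂/V₁ = (544/81.1)^(5/7) = 3.894.

V₂/V₁ ≈ 3.89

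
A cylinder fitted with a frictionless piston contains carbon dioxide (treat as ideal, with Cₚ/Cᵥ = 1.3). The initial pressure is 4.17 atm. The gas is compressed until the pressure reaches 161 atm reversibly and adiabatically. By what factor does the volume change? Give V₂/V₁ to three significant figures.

V₂/V₁ ≈ 0.0602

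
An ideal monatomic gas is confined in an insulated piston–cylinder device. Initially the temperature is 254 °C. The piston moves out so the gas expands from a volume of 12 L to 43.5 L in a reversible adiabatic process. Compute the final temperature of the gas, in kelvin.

T₂ ≈ 223 K

Adiabatic: T₁V₁^(γ−1) = T₂V₂^(γ−1) ⇒ T₂ = T₁ (V₁/V₂)^(γ−1).
For a monatomic ideal gas γ = 5/3, so γ−1 = 2/3.
T₁ = 254 °C = 527.1 K.
T₂ = 527.1 × (12/43.5)^(2/3) = 223.4 K.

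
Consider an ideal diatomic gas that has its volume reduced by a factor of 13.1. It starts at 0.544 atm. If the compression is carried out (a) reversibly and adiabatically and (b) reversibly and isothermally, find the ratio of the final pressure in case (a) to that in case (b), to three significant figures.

For a diatomic ideal gas γ = 7/5.
Isothermal: P_b = P₁(V₁/V₂) = 0.544×13.1.
Adiabatic: P_a = P₁(V₁/V₂)^γ = 0.544×13.1^(7/5).
P_a/P_b = (V₁/V₂)^(γ−1) = 13.1^(2/5) = 2.798.

P_adiabatic / P_isothermal ≈ 2.80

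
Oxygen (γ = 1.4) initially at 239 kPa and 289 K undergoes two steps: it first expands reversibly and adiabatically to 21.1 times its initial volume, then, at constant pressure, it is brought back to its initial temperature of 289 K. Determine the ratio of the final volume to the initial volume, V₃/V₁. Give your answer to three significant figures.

Adiabatic step: V₂/V₁ = 21.1; T₂ = T₁·(1/21.1)^(0.4) = 85.35 K.
Isobaric step: V₃/V₂ = T₃/T₂ = 289/85.35.
V₃/V₁ = (V₂/V₁)(V₃/V₂) = 21.1 × (289/85.35) = 71.45.

V₃/V₁ ≈ 71.4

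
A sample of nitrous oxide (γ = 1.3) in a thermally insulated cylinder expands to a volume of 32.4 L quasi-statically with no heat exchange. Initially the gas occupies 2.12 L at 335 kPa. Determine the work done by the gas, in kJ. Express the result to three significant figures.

P₂ = P₁(V₁/V₂)^γ = 335×(2.12/32.4)^(1.3) = 9.673 kPa.
For a reversible adiabat, W_by_gas = (P₁V₁ − P₂V₂)/(γ−1).
W_by = (335000×0.00212 − 9673×0.0324) / (0.3) = 1323 J.

W ≈ 1.32 kJ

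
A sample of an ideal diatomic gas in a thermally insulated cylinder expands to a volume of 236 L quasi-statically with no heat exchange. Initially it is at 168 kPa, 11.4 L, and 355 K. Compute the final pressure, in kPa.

P₂ ≈ 2.41 kPa

Since PV^γ is constant along a reversible adiabat, P₂ = P₁ (V₁/V₂)^γ.
γ = 7/5 for a diatomic ideal gas.
P₂ = 168 × (11.4/236)^(7/5) = 2.415 kPa.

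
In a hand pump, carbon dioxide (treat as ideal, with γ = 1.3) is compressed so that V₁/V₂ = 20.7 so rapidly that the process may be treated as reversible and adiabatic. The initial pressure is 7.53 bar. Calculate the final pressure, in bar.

P₂ ≈ 387 bar

Since PV^γ is constant along a reversible adiabat, P₂ = P₁ (V₁/V₂)^γ.
P₂ = 7.53 × 20.7^(1.3) = 386.9 bar.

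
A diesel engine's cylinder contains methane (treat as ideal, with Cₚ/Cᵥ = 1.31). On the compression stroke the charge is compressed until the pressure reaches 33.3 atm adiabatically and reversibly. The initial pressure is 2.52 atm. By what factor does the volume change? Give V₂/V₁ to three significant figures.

V₂/V₁ ≈ 0.139

From PV^γ = const, V₂/V₁ = (P₁/P₂)^(1/γ).
V₂/V₁ = (2.52/33.3)^(0.763) = 0.1394.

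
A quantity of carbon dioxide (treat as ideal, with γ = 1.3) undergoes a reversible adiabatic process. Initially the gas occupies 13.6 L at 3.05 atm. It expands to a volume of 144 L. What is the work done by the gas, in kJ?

W ≈ 7.11 kJ

P₂ = P₁(V₁/V₂)^γ = 3.05×(13.6/144)^(1.3) = 0.1419 atm.
For a reversible adiabat, W_by_gas = (P₁V₁ − P₂V₂)/(γ−1).
W_by = (309000×0.0136 − 14380×0.144) / (0.3) = 7108 J.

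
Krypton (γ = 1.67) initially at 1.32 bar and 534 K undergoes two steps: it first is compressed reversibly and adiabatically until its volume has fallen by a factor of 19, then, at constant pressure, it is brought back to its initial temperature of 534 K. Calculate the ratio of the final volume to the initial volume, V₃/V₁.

V₃/V₁ ≈ 0.00732

Adiabatic step: V₂/V₁ = 0.05263; T₂ = T₁·19^(0.67) = 3840 K.
Isobaric step: V₃/V₂ = T₃/T₂ = 534/3840.
V₃/V₁ = (V₂/V₁)(V₃/V₂) = 0.05263 × (534/3840) = 0.00732.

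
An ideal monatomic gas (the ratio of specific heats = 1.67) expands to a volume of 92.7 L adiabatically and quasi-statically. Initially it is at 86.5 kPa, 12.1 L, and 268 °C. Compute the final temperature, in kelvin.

T₂ ≈ 138 K

Adiabatic: T₁V₁^(γ−1) = T₂V₂^(γ−1) ⇒ T₂ = T₁ (V₁/V₂)^(γ−1).
T₁ = 268 °C = 541.1 K.
T₂ = 541.1 × (12.1/92.7)^(0.67) = 138.3 K.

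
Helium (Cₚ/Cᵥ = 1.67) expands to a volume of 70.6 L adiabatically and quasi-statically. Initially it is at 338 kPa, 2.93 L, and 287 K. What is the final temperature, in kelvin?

T₂ ≈ 34.0 K

Adiabatic: T₁V₁^(γ−1) = T₂V₂^(γ−1) ⇒ T₂ = T₁ (V₁/V₂)^(γ−1).
T₂ = 287 × (2.93/70.6)^(0.67) = 34.04 K.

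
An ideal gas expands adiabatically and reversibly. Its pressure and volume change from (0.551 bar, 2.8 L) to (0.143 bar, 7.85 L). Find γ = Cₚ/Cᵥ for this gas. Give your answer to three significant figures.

PV^γ = const ⇒ γ = ln(P₂/P₁) / ln(V₁/V₂).
γ = ln(0.143/0.551) / ln(2.8/7.85) = 1.308.

γ ≈ 1.31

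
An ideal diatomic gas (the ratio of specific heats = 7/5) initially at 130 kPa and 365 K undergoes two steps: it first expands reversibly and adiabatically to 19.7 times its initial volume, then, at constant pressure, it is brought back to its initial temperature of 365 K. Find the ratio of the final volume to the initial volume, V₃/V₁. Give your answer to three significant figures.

Adiabatic step: V₂/V₁ = 19.7; T₂ = T₁·(1/19.7)^(2/5) = 110.8 K.
Isobaric step: V₃/V₂ = T₃/T₂ = 365/110.8.
V₃/V₁ = (V₂/V₁)(V₃/V₂) = 19.7 × (365/110.8) = 64.9.

V₃/V₁ ≈ 64.9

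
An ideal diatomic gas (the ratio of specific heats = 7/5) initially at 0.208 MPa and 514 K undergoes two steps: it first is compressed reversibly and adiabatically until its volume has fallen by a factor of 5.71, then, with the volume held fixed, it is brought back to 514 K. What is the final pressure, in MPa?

P₃ ≈ 1.19 MPa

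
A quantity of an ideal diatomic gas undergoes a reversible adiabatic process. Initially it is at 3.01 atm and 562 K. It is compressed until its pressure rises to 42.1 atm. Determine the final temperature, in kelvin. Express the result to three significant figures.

Along an adiabat T P^((1−γ)/γ) is constant, so T₂ = T₁ (P₂/P₁)^((γ−1)/γ).
For a diatomic ideal gas γ = 7/5, so (γ−1)/γ = 2/7.
T₂ = 562 × (42.1/3.01)^(2/7) = 1194 K.

T₂ ≈ 1190 K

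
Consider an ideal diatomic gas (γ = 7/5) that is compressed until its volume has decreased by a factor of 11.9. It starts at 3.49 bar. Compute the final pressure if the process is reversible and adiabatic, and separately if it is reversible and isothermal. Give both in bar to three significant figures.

Isothermal: P₂ = P₁(V₁/V₂) = 3.49×11.9 = 41.53 bar.
Adiabatic: P₂ = P₁(V₁/V₂)^γ = 3.49×11.9^(7/5) = 111.8 bar.

adiabatic: 112 bar; isothermal: 41.5 bar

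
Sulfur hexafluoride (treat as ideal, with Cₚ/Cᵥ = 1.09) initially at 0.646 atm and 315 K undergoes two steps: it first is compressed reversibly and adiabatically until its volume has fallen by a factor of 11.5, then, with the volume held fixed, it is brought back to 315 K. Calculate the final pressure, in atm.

P₃ ≈ 7.43 atm

Adiabatic step (PV^γ = const): P₂ = 0.646×11.5^(1.09) = 9.255 atm; T₂ = 315×11.5^(0.09) = 392.4 K.
Isochoric: P₃ = P₂(T₃/T₂) = 9.255 × (315/392.4) = 7.429 atm.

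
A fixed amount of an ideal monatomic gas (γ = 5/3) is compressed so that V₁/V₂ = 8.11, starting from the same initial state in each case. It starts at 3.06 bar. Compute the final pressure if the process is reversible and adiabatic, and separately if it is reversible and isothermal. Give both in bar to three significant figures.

adiabatic: 100 bar; isothermal: 24.8 bar

Isothermal: P₂ = P₁(V₁/V₂) = 3.06×8.11 = 24.82 bar.
Adiabatic: P₂ = P₁(V₁/V₂)^γ = 3.06×8.11^(5/3) = 100.2 bar.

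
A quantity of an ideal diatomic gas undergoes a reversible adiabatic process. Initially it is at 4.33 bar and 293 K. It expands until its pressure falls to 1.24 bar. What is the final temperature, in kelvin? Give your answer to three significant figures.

Along an adiabat T P^((1−γ)/γ) is constant, so T₂ = T₁ (P₂/P₁)^((γ−1)/γ).
For a diatomic ideal gas γ = 7/5, so (γ−1)/γ = 2/7.
T₂ = 293 × (1.24/4.33)^(2/7) = 205 K.

T₂ ≈ 205 K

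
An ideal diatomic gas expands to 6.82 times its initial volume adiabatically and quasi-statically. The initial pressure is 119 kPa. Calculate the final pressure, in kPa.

P₂ ≈ 8.10 kPa

Since PV^γ is constant along a reversible adiabat, P₂ = P₁ (V₁/V₂)^γ.
For a diatomic ideal gas γ = 7/5.
P₂ = 119 × (1/6.82)^(7/5) = 8.096 kPa.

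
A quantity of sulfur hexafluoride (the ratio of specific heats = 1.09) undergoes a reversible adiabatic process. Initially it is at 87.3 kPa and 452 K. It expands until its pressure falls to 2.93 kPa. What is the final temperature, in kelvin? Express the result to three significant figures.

T₂ ≈ 342 K

Along an adiabat T P^((1−γ)/γ) is constant, so T₂ = T₁ (P₂/P₁)^((γ−1)/γ).
T₂ = 452 × (2.93/87.3)^(0.0826) = 341.5 K.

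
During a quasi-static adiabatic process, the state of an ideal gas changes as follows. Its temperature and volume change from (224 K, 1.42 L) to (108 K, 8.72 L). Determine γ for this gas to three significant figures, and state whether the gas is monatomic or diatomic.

TV^(γ−1) = const ⇒ γ − 1 = ln(T₂/T₁) / ln(V₁/V₂).
γ = 1 + ln(108/224) / ln(1.42/8.72) = 1.402.
γ ≈ 1.40 is close to 7/5, so the gas is diatomic.

γ ≈ 1.40; diatomic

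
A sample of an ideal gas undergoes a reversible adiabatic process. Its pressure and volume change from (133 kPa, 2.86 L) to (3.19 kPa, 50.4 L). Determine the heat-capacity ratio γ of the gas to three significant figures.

γ ≈ 1.30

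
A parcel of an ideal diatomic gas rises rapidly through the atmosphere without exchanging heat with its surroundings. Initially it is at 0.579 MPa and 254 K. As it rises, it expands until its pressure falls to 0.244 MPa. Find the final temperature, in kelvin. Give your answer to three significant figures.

T₂ ≈ 198 K

Along an adiabat T P^((1−γ)/γ) is constant, so T₂ = T₁ (P₂/P₁)^((γ−1)/γ).
For a diatomic ideal gas γ = 7/5, so (γ−1)/γ = 2/7.
T₂ = 254 × (0.244/0.579)^(2/7) = 198.4 K.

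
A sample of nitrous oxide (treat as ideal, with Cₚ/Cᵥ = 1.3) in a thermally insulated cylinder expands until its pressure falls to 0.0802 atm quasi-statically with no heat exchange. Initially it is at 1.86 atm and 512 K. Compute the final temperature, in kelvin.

T₂ ≈ 248 K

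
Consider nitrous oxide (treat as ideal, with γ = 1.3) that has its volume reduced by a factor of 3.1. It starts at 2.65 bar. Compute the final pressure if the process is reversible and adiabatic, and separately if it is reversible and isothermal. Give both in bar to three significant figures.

Isothermal: P₂ = P₁(V₁/V₂) = 2.65×3.1 = 8.215 bar.
Adiabatic: P₂ = P₁(V₁/V₂)^γ = 2.65×3.1^(1.3) = 11.53 bar.

adiabatic: 11.5 bar; isothermal: 8.21 bar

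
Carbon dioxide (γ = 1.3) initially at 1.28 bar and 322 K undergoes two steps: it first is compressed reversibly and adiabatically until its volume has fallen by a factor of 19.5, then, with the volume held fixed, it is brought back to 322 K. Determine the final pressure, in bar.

Adiabatic step (PV^γ = const): P₂ = 1.28×19.5^(1.3) = 60.85 bar; T₂ = 322×19.5^(0.3) = 785 K.
Isochoric: P₃ = P₂(T₃/T₂) = 60.85 × (322/785) = 24.96 bar.

P₃ ≈ 25.0 bar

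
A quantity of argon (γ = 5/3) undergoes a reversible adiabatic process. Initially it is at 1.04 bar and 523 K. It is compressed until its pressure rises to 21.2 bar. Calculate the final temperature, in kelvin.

T₂ ≈ 1750 K

Adiabatic: T₂/T₁ = (P₂/P₁)^((γ−1)/γ).
T₂ = 523 × (21.2/1.04)^(2/5) = 1747 K.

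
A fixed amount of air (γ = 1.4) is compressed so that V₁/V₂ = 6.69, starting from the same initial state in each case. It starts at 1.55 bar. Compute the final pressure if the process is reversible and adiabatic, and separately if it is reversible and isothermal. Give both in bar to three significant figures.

Isothermal: P₂ = P₁(V₁/V₂) = 1.55×6.69 = 10.37 bar.
Adiabatic: P₂ = P₁(V₁/V₂)^γ = 1.55×6.69^(1.4) = 22.18 bar.

adiabatic: 22.2 bar; isothermal: 10.4 bar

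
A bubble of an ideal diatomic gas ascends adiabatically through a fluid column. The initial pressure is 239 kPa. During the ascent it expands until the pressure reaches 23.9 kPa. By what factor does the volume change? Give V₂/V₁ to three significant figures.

From PV^γ = const, V₂/V₁ = (P₁/P₂)^(1/γ).
For a diatomic ideal gas γ = 7/5.
V₂/V₁ = (239/23.9)^(5/7) = 5.179.

V₂/V₁ ≈ 5.18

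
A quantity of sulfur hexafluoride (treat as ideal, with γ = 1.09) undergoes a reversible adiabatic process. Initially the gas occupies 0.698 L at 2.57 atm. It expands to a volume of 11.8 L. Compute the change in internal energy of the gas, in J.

P₂ = P₁(V₁/V₂)^γ = 2.57×(0.698/11.8)^(1.09) = 0.1179 atm.
For a reversible adiabat, W_by_gas = (P₁V₁ − P₂V₂)/(γ−1).
W_by = (260400×0.000698 − 11940×0.0118) / (0.09) = 453.8 J.
Q = 0 ⇒ ΔU = −W_by = -453.8 J.

ΔU ≈ -454 J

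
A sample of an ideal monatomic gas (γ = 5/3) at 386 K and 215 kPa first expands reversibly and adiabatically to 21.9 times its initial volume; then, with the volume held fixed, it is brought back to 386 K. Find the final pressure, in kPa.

Adiabatic step (PV^γ = const): P₂ = 215×(1/21.9)^(5/3) = 1.254 kPa; T₂ = 386×(1/21.9)^(2/3) = 49.31 K.
Isochoric: P₃ = P₂(T₃/T₂) = 1.254 × (386/49.31) = 9.817 kPa.

P₃ ≈ 9.82 kPa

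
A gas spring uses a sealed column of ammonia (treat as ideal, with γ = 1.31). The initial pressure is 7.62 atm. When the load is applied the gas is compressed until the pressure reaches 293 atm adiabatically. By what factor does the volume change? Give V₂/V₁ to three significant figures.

V₂/V₁ ≈ 0.0617

From PV^γ = const, V₂/V₁ = (P₁/P₂)^(1/γ).
V₂/V₁ = (7.62/293)^(0.763) = 0.06168.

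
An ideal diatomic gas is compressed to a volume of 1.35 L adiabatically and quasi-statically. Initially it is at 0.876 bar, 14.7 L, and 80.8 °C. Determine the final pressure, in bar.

P₂ ≈ 24.8 bar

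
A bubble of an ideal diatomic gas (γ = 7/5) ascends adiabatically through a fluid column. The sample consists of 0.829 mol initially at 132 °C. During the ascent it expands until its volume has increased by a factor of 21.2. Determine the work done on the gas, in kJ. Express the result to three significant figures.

Adiabatic: T₁V₁^(γ−1) = T₂V₂^(γ−1) ⇒ T₂ = T₁ (V₁/V₂)^(γ−1).
T₁ = 132 °C = 405.1 K.
T₂ = 405.1 × (1/21.2)^(2/5) = 119.4 K.
Q = 0, so ΔU = W_on_gas = nCᵥΔT with Cᵥ = R/(γ−1) = 20.79 J/(mol·K).
ΔU = 0.829 × 20.79 × (119.4 − 405.1) = -4923 J.

W ≈ -4.92 kJ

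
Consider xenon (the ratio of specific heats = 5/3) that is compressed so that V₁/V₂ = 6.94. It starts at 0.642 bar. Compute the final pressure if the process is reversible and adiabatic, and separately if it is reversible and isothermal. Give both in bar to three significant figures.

Isothermal: P₂ = P₁(V₁/V₂) = 0.642×6.94 = 4.455 bar.
Adiabatic: P₂ = P₁(V₁/V₂)^γ = 0.642×6.94^(5/3) = 16.21 bar.

adiabatic: 16.2 bar; isothermal: 4.46 bar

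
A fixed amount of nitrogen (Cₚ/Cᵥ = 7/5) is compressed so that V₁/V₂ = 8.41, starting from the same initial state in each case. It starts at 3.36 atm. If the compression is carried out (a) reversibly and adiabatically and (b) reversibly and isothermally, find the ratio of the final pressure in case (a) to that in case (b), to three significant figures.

P_adiabatic / P_isothermal ≈ 2.34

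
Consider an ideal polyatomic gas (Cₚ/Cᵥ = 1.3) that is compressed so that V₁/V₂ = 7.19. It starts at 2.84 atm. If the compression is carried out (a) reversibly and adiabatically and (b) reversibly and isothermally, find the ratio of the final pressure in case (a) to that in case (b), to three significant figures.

P_adiabatic / P_isothermal ≈ 1.81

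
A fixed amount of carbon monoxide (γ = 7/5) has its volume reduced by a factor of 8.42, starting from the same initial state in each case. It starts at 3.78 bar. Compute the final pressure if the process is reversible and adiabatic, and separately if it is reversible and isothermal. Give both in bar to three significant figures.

adiabatic: 74.6 bar; isothermal: 31.8 bar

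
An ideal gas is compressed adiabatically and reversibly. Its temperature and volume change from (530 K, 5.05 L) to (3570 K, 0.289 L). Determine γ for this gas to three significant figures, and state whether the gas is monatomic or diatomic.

γ ≈ 1.67; monatomic

TV^(γ−1) = const ⇒ γ − 1 = ln(T₂/T₁) / ln(V₁/V₂).
γ = 1 + ln(3570/530) / ln(5.05/0.289) = 1.667.
γ ≈ 1.67 is close to 5/3, so the gas is monatomic.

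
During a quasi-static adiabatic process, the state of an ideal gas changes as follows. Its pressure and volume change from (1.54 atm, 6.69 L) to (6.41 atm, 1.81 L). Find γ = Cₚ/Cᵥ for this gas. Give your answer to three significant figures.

PV^γ = const ⇒ γ = ln(P₂/P₁) / ln(V₁/V₂).
γ = ln(6.41/1.54) / ln(6.69/1.81) = 1.091.

γ ≈ 1.09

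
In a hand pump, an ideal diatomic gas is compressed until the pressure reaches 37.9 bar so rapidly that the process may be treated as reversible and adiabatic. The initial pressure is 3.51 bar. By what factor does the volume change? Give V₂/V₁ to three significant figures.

V₂/V₁ ≈ 0.183

From PV^γ = const, V₂/V₁ = (P₁/P₂)^(1/γ).
For a diatomic ideal gas γ = 7/5.
V₂/V₁ = (3.51/37.9)^(5/7) = 0.1828.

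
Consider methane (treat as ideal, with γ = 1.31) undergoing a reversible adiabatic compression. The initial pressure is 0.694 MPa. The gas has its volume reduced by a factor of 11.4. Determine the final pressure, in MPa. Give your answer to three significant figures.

P₂ ≈ 16.8 MPa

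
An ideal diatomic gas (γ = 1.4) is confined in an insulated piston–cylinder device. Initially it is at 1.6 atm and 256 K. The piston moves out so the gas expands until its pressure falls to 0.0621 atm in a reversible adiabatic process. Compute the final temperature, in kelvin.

T₂ ≈ 101 K

Adiabatic: T₂/T₁ = (P₂/P₁)^((γ−1)/γ).
T₂ = 256 × (0.0621/1.6)^(0.286) = 101.2 K.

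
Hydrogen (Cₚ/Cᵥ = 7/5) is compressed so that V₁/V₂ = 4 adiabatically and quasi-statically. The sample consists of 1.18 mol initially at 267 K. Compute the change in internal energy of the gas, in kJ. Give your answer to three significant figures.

ΔU ≈ 4.85 kJ

Adiabatic: T₁V₁^(γ−1) = T₂V₂^(γ−1) ⇒ T₂ = T₁ (V₁/V₂)^(γ−1).
T₂ = 267 × 4^(2/5) = 464.9 K.
Q = 0, so ΔU = W_on_gas = nCᵥΔT with Cᵥ = R/(γ−1) = 20.79 J/(mol·K).
ΔU = 1.18 × 20.79 × (464.9 − 267) = 4853 J.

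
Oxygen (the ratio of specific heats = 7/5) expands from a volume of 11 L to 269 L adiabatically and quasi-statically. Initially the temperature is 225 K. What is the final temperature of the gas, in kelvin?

T₂ ≈ 62.6 K

For a reversible adiabat TV^(γ−1) is constant, so T₂ = T₁ (V₁/V₂)^(γ−1).
T₂ = 225 × (11/269)^(2/5) = 62.64 K.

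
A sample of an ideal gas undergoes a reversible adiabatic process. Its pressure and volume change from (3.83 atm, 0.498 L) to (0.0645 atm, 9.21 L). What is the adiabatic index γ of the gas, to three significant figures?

PV^γ = const ⇒ γ = ln(P₂/P₁) / ln(V₁/V₂).
γ = ln(0.0645/3.83) / ln(0.498/9.21) = 1.4.

γ ≈ 1.40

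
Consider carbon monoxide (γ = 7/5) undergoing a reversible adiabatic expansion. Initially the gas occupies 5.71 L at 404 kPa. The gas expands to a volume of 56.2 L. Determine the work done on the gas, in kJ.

W ≈ -3.46 kJ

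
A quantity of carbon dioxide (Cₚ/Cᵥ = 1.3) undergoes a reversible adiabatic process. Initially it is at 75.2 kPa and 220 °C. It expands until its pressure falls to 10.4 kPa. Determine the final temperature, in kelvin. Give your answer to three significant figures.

Along an adiabat T P^((1−γ)/γ) is constant, so T₂ = T₁ (P₂/P₁)^((γ−1)/γ).
T₁ = 220 °C = 493.1 K.
T₂ = 493.1 × (10.4/75.2)^(0.231) = 312.4 K.

T₂ ≈ 312 K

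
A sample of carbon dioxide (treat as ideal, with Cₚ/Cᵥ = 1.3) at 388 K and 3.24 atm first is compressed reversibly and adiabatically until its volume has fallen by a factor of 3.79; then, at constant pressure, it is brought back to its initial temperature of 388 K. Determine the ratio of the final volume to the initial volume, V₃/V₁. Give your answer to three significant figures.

V₃/V₁ ≈ 0.177

Adiabatic step: V₂/V₁ = 0.2639; T₂ = T₁·3.79^(0.3) = 578.7 K.
Isobaric step: V₃/V₂ = T₃/T₂ = 388/578.7.
V₃/V₁ = (V₂/V₁)(V₃/V₂) = 0.2639 × (388/578.7) = 0.1769.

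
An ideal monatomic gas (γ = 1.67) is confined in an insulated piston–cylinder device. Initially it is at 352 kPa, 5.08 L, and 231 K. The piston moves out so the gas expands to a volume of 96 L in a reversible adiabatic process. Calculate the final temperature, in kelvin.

T₂ ≈ 32.2 K

For a reversible adiabat TV^(γ−1) is constant, so T₂ = T₁ (V₁/V₂)^(γ−1).
T₂ = 231 × (5.08/96)^(0.67) = 32.24 K.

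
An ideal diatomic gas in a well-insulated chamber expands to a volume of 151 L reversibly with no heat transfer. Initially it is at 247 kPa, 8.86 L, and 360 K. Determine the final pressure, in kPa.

Adiabatic: P₁V₁^γ = P₂V₂^γ ⇒ P₂ = P₁ (V₁/V₂)^γ.
γ = 7/5 for a diatomic ideal gas.
P₂ = 247 × (8.86/151)^(7/5) = 4.662 kPa.

P₂ ≈ 4.66 kPa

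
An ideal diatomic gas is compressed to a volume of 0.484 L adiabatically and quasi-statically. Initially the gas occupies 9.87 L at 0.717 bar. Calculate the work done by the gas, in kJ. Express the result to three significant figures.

γ = 7/5 for a diatomic ideal gas.
P₂ = P₁(V₁/V₂)^γ = 0.717×(9.87/0.484)^(7/5) = 48.84 bar.
For a reversible adiabat, W_by_gas = (P₁V₁ − P₂V₂)/(γ−1).
W_by = (71700×0.00987 − 4.884×10^6×0.000484) / (2/5) = -4140 J.

W ≈ -4.14 kJ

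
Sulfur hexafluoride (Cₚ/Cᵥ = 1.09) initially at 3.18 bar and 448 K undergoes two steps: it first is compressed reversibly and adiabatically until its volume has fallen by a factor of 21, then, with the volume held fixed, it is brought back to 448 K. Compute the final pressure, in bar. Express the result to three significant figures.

P₃ ≈ 66.8 bar

Adiabatic step (PV^γ = const): P₂ = 3.18×21^(1.09) = 87.83 bar; T₂ = 448×21^(0.09) = 589.2 K.
Isochoric: P₃ = P₂(T₃/T₂) = 87.83 × (448/589.2) = 66.78 bar.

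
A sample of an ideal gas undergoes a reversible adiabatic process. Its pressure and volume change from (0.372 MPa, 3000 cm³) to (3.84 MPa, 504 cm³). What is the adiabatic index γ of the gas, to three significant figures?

PV^γ = const ⇒ γ = ln(P₂/P₁) / ln(V₁/V₂).
γ = ln(3.84/0.372) / ln(3000/504) = 1.309.

γ ≈ 1.31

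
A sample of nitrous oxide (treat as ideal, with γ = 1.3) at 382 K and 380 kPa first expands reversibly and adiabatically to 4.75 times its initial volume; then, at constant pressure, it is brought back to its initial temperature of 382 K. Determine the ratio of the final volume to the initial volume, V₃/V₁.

V₃/V₁ ≈ 7.58

Adiabatic step: V₂/V₁ = 4.75; T₂ = T₁·(1/4.75)^(0.3) = 239.4 K.
Isobaric step: V₃/V₂ = T₃/T₂ = 382/239.4.
V₃/V₁ = (V₂/V₁)(V₃/V₂) = 4.75 × (382/239.4) = 7.581.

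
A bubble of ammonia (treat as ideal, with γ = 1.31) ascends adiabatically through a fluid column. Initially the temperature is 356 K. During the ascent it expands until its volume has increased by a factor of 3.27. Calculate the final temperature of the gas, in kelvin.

Adiabatic: T₁V₁^(γ−1) = T₂V₂^(γ−1) ⇒ T₂ = T₁ (V₁/V₂)^(γ−1).
T₂ = 356 × (1/3.27)^(0.31) = 246.6 K.

T₂ ≈ 247 K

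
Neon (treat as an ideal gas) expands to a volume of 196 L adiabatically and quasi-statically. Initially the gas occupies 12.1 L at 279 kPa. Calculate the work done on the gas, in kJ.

γ = 5/3 for a monatomic ideal gas.
P₂ = P₁(V₁/V₂)^γ = 279×(12.1/196)^(5/3) = 2.69 kPa.
For a reversible adiabat, W_by_gas = (P₁V₁ − P₂V₂)/(γ−1).
W_by = (279000×0.0121 − 2690×0.196) / (2/3) = 4273 J.
W_on_gas = −W_by = -4273 J.

W ≈ -4.27 kJ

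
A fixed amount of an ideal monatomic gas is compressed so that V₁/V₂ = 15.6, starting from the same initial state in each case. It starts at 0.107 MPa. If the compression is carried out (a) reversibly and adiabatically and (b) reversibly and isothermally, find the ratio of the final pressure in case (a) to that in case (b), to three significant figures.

P_adiabatic / P_isothermal ≈ 6.24

For a monatomic ideal gas γ = 5/3.
Isothermal: P_b = P₁(V₁/V₂) = 0.107×15.6.
Adiabatic: P_a = P₁(V₁/V₂)^γ = 0.107×15.6^(5/3).
P_a/P_b = (V₁/V₂)^(γ−1) = 15.6^(2/3) = 6.243.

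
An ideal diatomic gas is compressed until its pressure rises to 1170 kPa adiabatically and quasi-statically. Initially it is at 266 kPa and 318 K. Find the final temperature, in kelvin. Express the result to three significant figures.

T₂ ≈ 486 K

Along an adiabat T P^((1−γ)/γ) is constant, so T₂ = T₁ (P₂/P₁)^((γ−1)/γ).
For a diatomic ideal gas γ = 7/5, so (γ−1)/γ = 2/7.
T₂ = 318 × (1170/266)^(2/7) = 485.5 K.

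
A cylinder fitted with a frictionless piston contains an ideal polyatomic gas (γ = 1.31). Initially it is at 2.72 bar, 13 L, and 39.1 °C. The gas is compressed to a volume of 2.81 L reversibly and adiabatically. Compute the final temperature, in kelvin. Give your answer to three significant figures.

For a reversible adiabat TV^(γ−1) is constant, so T₂ = T₁ (V₁/V₂)^(γ−1).
T₁ = 39.1 °C = 312.2 K.
T₂ = 312.2 × (13/2.81)^(0.31) = 502 K.

T₂ ≈ 502 K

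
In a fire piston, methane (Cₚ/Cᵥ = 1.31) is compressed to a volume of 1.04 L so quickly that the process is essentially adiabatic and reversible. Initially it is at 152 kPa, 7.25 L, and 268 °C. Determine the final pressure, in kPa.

Adiabatic: P₁V₁^γ = P₂V₂^γ ⇒ P₂ = P₁ (V₁/V₂)^γ.
P₂ = 152 × (7.25/1.04)^(1.31) = 1935 kPa.

P₂ ≈ 1930 kPa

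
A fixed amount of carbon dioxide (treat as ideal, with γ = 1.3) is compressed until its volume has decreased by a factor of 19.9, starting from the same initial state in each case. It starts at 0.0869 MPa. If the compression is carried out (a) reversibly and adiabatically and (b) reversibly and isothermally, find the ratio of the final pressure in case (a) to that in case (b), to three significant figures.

P_adiabatic / P_isothermal ≈ 2.45

Isothermal: P_b = P₁(V₁/V₂) = 0.0869×19.9.
Adiabatic: P_a = P₁(V₁/V₂)^γ = 0.0869×19.9^(1.3).
P_a/P_b = (V₁/V₂)^(γ−1) = 19.9^(0.3) = 2.453.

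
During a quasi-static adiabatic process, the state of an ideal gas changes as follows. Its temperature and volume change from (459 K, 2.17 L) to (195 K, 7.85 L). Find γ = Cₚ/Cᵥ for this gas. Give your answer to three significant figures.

γ ≈ 1.67

TV^(γ−1) = const ⇒ γ − 1 = ln(T₂/T₁) / ln(V₁/V₂).
γ = 1 + ln(195/459) / ln(2.17/7.85) = 1.666.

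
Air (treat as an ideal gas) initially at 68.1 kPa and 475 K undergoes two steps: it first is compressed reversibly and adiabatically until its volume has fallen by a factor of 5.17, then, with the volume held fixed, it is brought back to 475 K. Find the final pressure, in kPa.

P₃ ≈ 352 kPa

For a diatomic ideal gas γ = 7/5.
Adiabatic step (PV^γ = const): P₂ = 68.1×5.17^(7/5) = 679.3 kPa; T₂ = 475×5.17^(2/5) = 916.4 K.
Isochoric: P₃ = P₂(T₃/T₂) = 679.3 × (475/916.4) = 352.1 kPa.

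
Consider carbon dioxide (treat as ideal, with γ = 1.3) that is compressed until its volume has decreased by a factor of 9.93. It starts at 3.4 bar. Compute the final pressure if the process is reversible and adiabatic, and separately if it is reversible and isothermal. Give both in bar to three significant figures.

Isothermal: P₂ = P₁(V₁/V₂) = 3.4×9.93 = 33.76 bar.
Adiabatic: P₂ = P₁(V₁/V₂)^γ = 3.4×9.93^(1.3) = 67.22 bar.

adiabatic: 67.2 bar; isothermal: 33.8 bar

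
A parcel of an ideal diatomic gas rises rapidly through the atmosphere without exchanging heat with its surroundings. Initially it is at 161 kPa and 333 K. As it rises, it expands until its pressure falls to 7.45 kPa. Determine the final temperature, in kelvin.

Adiabatic: T₂/T₁ = (P₂/P₁)^((γ−1)/γ).
For a diatomic ideal gas γ = 7/5, so (γ−1)/γ = 2/7.
T₂ = 333 × (7.45/161)^(2/7) = 138.4 K.

T₂ ≈ 138 K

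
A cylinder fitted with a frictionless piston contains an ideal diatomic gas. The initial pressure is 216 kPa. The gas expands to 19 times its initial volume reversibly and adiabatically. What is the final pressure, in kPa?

Since PV^γ is constant along a reversible adiabat, P₂ = P₁ (V₁/V₂)^γ.
For a diatomic ideal gas γ = 7/5.
P₂ = 216 × (1/19)^(7/5) = 3.501 kPa.

P₂ ≈ 3.50 kPa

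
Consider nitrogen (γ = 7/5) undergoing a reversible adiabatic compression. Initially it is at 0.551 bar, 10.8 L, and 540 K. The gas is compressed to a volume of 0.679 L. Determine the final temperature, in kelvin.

T₂ ≈ 1630 K

For a reversible adiabat TV^(γ−1) is constant, so T₂ = T₁ (V₁/V₂)^(γ−1).
T₂ = 540 × (10.8/0.679)^(2/5) = 1633 K.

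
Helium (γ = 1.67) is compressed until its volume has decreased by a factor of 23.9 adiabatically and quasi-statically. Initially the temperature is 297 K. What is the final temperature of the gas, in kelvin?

T₂ ≈ 2490 K

Adiabatic: T₁V₁^(γ−1) = T₂V₂^(γ−1) ⇒ T₂ = T₁ (V₁/V₂)^(γ−1).
T₂ = 297 × 23.9^(0.67) = 2490 K.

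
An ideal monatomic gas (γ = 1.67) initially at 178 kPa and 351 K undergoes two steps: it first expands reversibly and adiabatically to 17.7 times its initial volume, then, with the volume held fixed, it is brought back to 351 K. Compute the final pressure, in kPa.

Adiabatic step (PV^γ = const): P₂ = 178×(1/17.7)^(1.67) = 1.467 kPa; T₂ = 351×(1/17.7)^(0.67) = 51.19 K.
Isochoric: P₃ = P₂(T₃/T₂) = 1.467 × (351/51.19) = 10.06 kPa.

P₃ ≈ 10.1 kPa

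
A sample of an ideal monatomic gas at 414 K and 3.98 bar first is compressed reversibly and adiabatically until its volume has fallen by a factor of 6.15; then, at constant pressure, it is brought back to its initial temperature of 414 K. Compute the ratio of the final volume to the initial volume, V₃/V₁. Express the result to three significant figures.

For a monatomic ideal gas γ = 5/3.
Adiabatic step: V₂/V₁ = 0.1626; T₂ = T₁·6.15^(2/3) = 1390 K.
Isobaric step: V₃/V₂ = T₃/T₂ = 414/1390.
V₃/V₁ = (V₂/V₁)(V₃/V₂) = 0.1626 × (414/1390) = 0.04844.

V₃/V₁ ≈ 0.0484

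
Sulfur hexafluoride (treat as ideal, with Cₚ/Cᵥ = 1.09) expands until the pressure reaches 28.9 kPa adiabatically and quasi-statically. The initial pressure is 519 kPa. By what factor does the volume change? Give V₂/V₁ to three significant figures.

From PV^γ = const, V₂/V₁ = (P₁/P₂)^(1/γ).
V₂/V₁ = (519/28.9)^(0.917) = 14.15.

V₂/V₁ ≈ 14.1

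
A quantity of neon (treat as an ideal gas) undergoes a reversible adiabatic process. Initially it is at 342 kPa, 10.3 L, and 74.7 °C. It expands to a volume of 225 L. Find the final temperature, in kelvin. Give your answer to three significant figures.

Adiabatic: T₁V₁^(γ−1) = T₂V₂^(γ−1) ⇒ T₂ = T₁ (V₁/V₂)^(γ−1).
γ = 5/3 for a monatomic ideal gas.
T₁ = 74.7 °C = 347.8 K.
T₂ = 347.8 × (10.3/225)^(2/3) = 44.51 K.

T₂ ≈ 44.5 K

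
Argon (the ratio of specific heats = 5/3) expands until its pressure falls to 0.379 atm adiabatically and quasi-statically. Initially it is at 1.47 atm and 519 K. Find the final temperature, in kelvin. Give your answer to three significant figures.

T₂ ≈ 302 K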